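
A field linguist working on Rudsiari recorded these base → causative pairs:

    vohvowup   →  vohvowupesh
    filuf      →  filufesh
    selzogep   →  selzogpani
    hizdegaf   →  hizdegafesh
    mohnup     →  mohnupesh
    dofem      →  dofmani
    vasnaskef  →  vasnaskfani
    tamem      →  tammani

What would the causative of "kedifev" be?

kedifvani

selzogep and mohnup both end in -p yet inflect differently (selzogpani, mohnupesh), so the final letter is not what conditions the rule; the last vowel is.
"kedifev" has last vowel 'e'. The stems whose last vowel is 'e' (dofem → dofmani, tamem → tammani, selzogep → selzogpani) delete the last vowel and add -ani.
So kedifev → kedifvani.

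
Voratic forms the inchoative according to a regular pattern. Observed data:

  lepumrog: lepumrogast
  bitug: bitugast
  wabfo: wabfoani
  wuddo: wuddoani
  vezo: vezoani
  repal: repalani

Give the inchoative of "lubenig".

"lubenig" ends in -g. The stems ending in -g (lepumrog → lepumrogast, bitug → bitugast) add -ast.
So lubenig → lubenigast.

lubenigast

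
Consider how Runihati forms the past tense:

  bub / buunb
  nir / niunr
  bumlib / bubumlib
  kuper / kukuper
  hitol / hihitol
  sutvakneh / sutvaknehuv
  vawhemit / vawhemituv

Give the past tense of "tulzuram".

"tulzuram" has 3 vowels. The stems with 3 vowels (sutvakneh → sutvaknehuv, vawhemit → vawhemituv) add -uv.
The other patterns: stems with 1 vowel insert -un- after the first vowel; stems with 2 vowels repeat the first consonant+vowel as a prefix.
So tulzuram → tulzuramuv.

tulzuramuv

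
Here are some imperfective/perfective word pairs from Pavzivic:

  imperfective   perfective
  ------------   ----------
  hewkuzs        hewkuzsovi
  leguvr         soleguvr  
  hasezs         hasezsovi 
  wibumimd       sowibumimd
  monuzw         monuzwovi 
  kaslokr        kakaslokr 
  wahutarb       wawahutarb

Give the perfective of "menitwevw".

"menitwevw" has second-to-last letter 'v'. The one such stem in the data (leguvr → soleguvr) adds the prefix so-, so the same rule applies.
So menitwevw → somenitwevw.

somenitwevw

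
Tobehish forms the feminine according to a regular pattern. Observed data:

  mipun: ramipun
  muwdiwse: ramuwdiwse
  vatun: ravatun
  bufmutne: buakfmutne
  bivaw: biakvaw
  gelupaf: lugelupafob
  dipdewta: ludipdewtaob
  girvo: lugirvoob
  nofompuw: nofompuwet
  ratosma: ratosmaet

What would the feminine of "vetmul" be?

ravetmul

"vetmul" begins with v-. The one such stem in the data (vatun → ravatun) adds the prefix ra-, so the same rule applies.
The other patterns: stems beginning with b- insert -ak- after the first vowel; stems beginning with d- or g- add lu- … -ob around the stem; stems beginning with n- or r- add -et.
So vetmul → ravetmul.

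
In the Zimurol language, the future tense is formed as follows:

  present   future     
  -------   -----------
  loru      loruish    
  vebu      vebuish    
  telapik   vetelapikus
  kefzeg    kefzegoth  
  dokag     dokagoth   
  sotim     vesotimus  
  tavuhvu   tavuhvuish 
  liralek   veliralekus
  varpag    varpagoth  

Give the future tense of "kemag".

kefzeg and liralek both have last vowel 'e' yet inflect differently (kefzegoth, veliralekus), so the last vowel is not what conditions the rule; the final letter is.
"kemag" ends in -g. The stems ending in -g (kefzeg → kefzegoth, varpag → varpagoth, dokag → dokagoth) add -oth.
The other patterns: stems ending in -u add -ish; stems ending in -k or -m add ve- … -us around the stem.
So kemag → kemagoth.

kemagoth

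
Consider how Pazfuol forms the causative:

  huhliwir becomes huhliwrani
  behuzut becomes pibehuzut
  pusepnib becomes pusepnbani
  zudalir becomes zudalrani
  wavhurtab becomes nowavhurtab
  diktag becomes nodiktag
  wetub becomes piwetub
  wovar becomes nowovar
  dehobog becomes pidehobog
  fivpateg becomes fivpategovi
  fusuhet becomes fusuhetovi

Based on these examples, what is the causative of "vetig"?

vetgani

"vetig" has last vowel 'i'. The stems whose last vowel is 'i' (pusepnib → pusepnbani, huhliwir → huhliwrani, zudalir → zudalrani) delete the last vowel and add -ani.
The other patterns: stems whose last vowel is 'a' add the prefix no-; stems whose last vowel is 'e' add -ovi; stems whose last vowel is 'o' or 'u' add the prefix pi-.
So vetig → vetgani.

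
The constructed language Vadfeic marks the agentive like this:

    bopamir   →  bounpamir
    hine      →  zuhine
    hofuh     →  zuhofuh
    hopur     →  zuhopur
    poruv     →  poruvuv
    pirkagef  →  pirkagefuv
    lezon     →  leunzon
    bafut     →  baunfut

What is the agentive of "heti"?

hopur and bopamir both end in -r yet inflect differently (zuhopur, bounpamir), so the final letter is not what conditions the rule; the first letter is.
"heti" begins with h-. The stems beginning with h- (hopur → zuhopur, hofuh → zuhofuh, hine → zuhine) add the prefix zu-.
So heti → zuheti.

zuheti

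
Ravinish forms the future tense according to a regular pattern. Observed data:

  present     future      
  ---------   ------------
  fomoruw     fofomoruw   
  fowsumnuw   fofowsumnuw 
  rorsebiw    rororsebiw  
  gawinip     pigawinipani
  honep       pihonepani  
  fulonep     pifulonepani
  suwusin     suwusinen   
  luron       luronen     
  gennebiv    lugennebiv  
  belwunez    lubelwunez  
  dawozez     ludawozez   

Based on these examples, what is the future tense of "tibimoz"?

lutibimoz

rorsebiw and gawinip both have last vowel 'i' yet inflect differently (rororsebiw, pigawinipani), so the last vowel is not what conditions the rule; the final letter is.
"tibimoz" ends in -z. The stems ending in -z (belwunez → lubelwunez, dawozez → ludawozez) add the prefix lu-.
The other patterns: stems ending in -w repeat the first consonant+vowel as a prefix; stems ending in -p add pi- … -ani around the stem; stems ending in -n add -en.
So tibimoz → lutibimoz.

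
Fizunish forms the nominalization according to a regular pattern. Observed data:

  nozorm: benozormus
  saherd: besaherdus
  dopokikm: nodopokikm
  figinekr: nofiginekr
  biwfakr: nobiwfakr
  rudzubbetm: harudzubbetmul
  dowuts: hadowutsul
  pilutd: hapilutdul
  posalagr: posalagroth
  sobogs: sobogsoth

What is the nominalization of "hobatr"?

"hobatr" has second-to-last letter 't'. The stems whose second-to-last letter is 't' (rudzubbetm → harudzubbetmul, dowuts → hadowutsul, pilutd → hapilutdul) add ha- … -ul around the stem.
The other patterns: stems whose second-to-last letter is 'r' add be- … -us around the stem; stems whose second-to-last letter is 'k' add the prefix no-; stems whose second-to-last letter is 'g' add -oth.
So hobatr → hahobatrul.

hahobatrul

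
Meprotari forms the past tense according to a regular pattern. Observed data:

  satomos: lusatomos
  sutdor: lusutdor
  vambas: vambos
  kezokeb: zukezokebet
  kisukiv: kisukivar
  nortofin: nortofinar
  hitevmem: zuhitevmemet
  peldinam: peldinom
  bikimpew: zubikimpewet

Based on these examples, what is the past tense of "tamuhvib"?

hitevmem and peldinam both end in -m yet inflect differently (zuhitevmemet, peldinom), so the final letter is not what conditions the rule; the last vowel is.
"tamuhvib" has last vowel 'i'. The stems whose last vowel is 'i' (kisukiv → kisukivar, nortofin → nortofinar) add -ar.
The other patterns: stems whose last vowel is 'o' add the prefix lu-; stems whose last vowel is 'e' add zu- … -et around the stem; stems whose last vowel is 'a' change the last vowel to 'o'.
So tamuhvib → tamuhvibar.

tamuhvibar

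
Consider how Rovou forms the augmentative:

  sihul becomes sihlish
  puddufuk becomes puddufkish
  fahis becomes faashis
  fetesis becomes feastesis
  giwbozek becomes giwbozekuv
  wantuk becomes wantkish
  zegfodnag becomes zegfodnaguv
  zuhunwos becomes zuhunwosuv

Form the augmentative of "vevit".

veasvit

fahis and zuhunwos both end in -s yet inflect differently (faashis, zuhunwosuv), so the final letter is not what conditions the rule; the last vowel is.
"vevit" has last vowel 'i'. The stems whose last vowel is 'i' (fahis → faashis, fetesis → feastesis) insert -as- after the first vowel.
So vevit → veasvit.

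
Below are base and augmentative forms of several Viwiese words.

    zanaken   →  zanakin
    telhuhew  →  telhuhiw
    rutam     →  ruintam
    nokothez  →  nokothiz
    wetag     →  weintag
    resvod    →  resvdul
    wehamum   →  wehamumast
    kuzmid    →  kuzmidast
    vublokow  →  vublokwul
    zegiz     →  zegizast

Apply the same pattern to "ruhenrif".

"ruhenrif" has last vowel 'i'. The stems whose last vowel is 'i' (kuzmid → kuzmidast, zegiz → zegizast) add -ast.
So ruhenrif → ruhenrifast.

ruhenrifast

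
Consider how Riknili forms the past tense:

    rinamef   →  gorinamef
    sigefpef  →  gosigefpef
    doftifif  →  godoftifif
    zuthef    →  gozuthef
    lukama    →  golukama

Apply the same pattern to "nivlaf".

gonivlaf

Every pair shown (rinamef → gorinamef, sigefpef → gosigefpef, doftifif → godoftifif, …) follows the same rule: add the prefix go-.
So nivlaf → gonivlaf.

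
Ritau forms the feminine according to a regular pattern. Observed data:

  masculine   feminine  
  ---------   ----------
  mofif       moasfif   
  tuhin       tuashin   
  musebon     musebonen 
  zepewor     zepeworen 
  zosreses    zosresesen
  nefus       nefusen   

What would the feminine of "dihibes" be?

dihibesen

tuhin and musebon both end in -n yet inflect differently (tuashin, musebonen), so the final letter is not what conditions the rule; the last vowel is.
"dihibes" has last vowel 'e'. The one such stem in the data (zosreses → zosresesen) adds -en, so the same rule applies.
The other pattern: stems whose last vowel is 'i' insert -as- after the first vowel.
So dihibes → dihibesen.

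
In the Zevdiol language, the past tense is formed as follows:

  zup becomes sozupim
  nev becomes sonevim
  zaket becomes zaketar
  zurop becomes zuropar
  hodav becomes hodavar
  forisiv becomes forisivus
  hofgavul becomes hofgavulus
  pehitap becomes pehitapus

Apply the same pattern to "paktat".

paktatar

"paktat" has 2 vowels. The stems with 2 vowels (zaket → zaketar, zurop → zuropar, hodav → hodavar) add -ar.
The other patterns: stems with 1 vowel add so- … -im around the stem; stems with 3 vowels add -us.
So paktat → paktatar.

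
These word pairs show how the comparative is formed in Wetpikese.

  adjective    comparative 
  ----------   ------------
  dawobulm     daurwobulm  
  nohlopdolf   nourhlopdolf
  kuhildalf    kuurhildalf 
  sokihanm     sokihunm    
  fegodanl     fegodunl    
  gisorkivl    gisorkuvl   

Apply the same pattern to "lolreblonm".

lolreblunm

"lolreblonm" has second-to-last letter 'n'. The stems whose second-to-last letter is 'n' (sokihanm → sokihunm, fegodanl → fegodunl) change the last vowel to 'u'.
The other pattern: stems whose second-to-last letter is 'l' insert -ur- after the first vowel.
So lolreblonm → lolreblunm.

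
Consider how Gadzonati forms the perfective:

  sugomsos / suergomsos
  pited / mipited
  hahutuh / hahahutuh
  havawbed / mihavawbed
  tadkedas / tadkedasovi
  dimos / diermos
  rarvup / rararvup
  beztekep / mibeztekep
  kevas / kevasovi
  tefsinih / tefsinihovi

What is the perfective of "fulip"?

beztekep and rarvup both end in -p yet inflect differently (mibeztekep, rararvup), so the final letter is not what conditions the rule; the last vowel is.
"fulip" has last vowel 'i'. The one such stem in the data (tefsinih → tefsinihovi) adds -ovi, so the same rule applies.
So fulip → fulipovi.

fulipovi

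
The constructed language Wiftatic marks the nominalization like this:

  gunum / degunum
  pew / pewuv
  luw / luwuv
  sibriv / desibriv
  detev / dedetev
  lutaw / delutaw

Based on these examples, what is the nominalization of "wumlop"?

lutaw and luw both end in -w yet inflect differently (delutaw, luwuv), so the final letter is not what conditions the rule; the number of vowels is.
"wumlop" has 2 vowels. The stems with 2 vowels (sibriv → desibriv, detev → dedetev, gunum → degunum) add the prefix de-.
So wumlop → dewumlop.

dewumlop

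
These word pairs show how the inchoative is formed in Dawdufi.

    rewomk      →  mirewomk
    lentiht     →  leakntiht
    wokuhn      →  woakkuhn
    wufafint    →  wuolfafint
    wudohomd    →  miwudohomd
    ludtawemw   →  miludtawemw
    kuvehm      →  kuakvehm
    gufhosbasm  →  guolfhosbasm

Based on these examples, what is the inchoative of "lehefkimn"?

milehefkimn

kuvehm and gufhosbasm both end in -m yet inflect differently (kuakvehm, guolfhosbasm), so the final letter is not what conditions the rule; the second-to-last letter is.
"lehefkimn" has second-to-last letter 'm'. The stems whose second-to-last letter is 'm' (rewomk → mirewomk, wudohomd → miwudohomd, ludtawemw → miludtawemw) add the prefix mi-.
The other patterns: stems whose second-to-last letter is 'h' insert -ak- after the first vowel; stems whose second-to-last letter is 'n' or 's' insert -ol- after the first vowel.
So lehefkimn → milehefkimn.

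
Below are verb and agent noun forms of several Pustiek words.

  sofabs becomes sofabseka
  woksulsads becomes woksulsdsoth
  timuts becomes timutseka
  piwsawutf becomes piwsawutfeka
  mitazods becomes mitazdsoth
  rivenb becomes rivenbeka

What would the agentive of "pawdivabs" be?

"pawdivabs" has second-to-last letter 'b'. The one such stem in the data (sofabs → sofabseka) adds -eka, so the same rule applies.
The other pattern: stems whose second-to-last letter is 'd' delete the last vowel and add -oth.
So pawdivabs → pawdivabseka.

pawdivabseka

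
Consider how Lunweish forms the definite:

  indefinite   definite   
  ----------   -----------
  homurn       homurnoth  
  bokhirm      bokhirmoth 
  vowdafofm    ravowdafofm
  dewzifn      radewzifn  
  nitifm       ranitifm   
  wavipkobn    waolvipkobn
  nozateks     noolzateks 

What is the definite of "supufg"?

bokhirm and vowdafofm both end in -m yet inflect differently (bokhirmoth, ravowdafofm), so the final letter is not what conditions the rule; the second-to-last letter is.
"supufg" has second-to-last letter 'f'. The stems whose second-to-last letter is 'f' (vowdafofm → ravowdafofm, dewzifn → radewzifn, nitifm → ranitifm) add the prefix ra-.
The other patterns: stems whose second-to-last letter is 'r' add -oth; stems whose second-to-last letter is 'b' or 'k' insert -ol- after the first vowel.
So supufg → rasupufg.

rasupufg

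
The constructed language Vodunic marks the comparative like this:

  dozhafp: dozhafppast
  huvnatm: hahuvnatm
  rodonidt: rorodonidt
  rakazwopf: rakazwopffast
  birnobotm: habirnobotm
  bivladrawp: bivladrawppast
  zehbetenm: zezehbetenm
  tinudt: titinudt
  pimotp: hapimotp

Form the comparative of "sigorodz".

zehbetenm and huvnatm both end in -m yet inflect differently (zezehbetenm, hahuvnatm), so the final letter is not what conditions the rule; the second-to-last letter is.
"sigorodz" has second-to-last letter 'd'. The stems whose second-to-last letter is 'd' (rodonidt → rorodonidt, tinudt → titinudt) repeat the first consonant+vowel as a prefix.
The other patterns: stems whose second-to-last letter is 't' add the prefix ha-; stems whose second-to-last letter is 'f', 'p' or 'w' double the final consonant and add -ast.
So sigorodz → sisigorodz.

sisigorodz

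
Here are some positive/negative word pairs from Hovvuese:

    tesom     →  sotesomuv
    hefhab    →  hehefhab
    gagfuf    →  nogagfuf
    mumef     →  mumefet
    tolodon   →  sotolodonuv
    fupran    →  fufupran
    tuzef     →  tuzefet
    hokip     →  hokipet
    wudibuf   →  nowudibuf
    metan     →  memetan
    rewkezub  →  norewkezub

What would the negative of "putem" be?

putemet

"putem" has last vowel 'e'. The stems whose last vowel is 'e' (tuzef → tuzefet, mumef → mumefet) add -et.
The other patterns: stems whose last vowel is 'o' add so- … -uv around the stem; stems whose last vowel is 'u' add the prefix no-; stems whose last vowel is 'a' repeat the first consonant+vowel as a prefix.
So putem → putemet.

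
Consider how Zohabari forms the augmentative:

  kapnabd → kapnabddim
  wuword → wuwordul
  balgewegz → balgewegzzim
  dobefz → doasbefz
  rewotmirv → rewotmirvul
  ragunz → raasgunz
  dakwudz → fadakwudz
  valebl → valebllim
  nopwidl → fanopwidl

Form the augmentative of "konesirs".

konesirsul

dakwudz and dobefz both end in -z yet inflect differently (fadakwudz, doasbefz), so the final letter is not what conditions the rule; the second-to-last letter is.
"konesirs" has second-to-last letter 'r'. The stems whose second-to-last letter is 'r' (wuword → wuwordul, rewotmirv → rewotmirvul) add -ul.
The other patterns: stems whose second-to-last letter is 'd' add the prefix fa-; stems whose second-to-last letter is 'f' or 'n' insert -as- after the first vowel; stems whose second-to-last letter is 'b' or 'g' double the final consonant and add -im.
So konesirs → konesirsul.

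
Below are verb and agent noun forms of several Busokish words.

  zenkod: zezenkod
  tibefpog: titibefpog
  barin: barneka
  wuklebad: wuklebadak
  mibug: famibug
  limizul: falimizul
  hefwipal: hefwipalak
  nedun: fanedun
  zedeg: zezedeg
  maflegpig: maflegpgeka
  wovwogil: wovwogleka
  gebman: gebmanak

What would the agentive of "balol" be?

"balol" has last vowel 'o'. The stems whose last vowel is 'o' (zenkod → zezenkod, tibefpog → titibefpog) repeat the first consonant+vowel as a prefix.
So balol → babalol.

babalol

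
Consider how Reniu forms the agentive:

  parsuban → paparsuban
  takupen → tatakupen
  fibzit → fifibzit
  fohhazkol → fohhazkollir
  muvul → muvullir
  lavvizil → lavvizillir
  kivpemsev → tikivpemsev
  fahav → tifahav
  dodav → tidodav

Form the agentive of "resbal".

"resbal" ends in -l. The stems ending in -l (fohhazkol → fohhazkollir, muvul → muvullir, lavvizil → lavvizillir) double the final consonant and add -ir.
So resbal → resballir.

resballir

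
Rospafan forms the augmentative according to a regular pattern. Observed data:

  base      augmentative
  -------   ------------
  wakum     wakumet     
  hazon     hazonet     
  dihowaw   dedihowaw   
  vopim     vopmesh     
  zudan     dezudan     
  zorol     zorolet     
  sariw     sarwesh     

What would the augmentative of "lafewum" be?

sariw and dihowaw both end in -w yet inflect differently (sarwesh, dedihowaw), so the final letter is not what conditions the rule; the last vowel is.
"lafewum" has last vowel 'u'. The one such stem in the data (wakum → wakumet) adds -et, so the same rule applies.
So lafewum → lafewumet.

lafewumet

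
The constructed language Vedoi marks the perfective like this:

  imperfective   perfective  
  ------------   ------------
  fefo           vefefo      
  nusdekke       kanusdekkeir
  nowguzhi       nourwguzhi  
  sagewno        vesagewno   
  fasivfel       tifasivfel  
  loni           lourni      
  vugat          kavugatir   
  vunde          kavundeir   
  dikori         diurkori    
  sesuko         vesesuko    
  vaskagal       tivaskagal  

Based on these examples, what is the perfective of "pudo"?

fasivfel and vunde both have last vowel 'e' yet inflect differently (tifasivfel, kavundeir), so the last vowel is not what conditions the rule; the final letter is.
"pudo" ends in -o. The stems ending in -o (sagewno → vesagewno, sesuko → vesesuko, fefo → vefefo) add the prefix ve-.
So pudo → vepudo.

vepudo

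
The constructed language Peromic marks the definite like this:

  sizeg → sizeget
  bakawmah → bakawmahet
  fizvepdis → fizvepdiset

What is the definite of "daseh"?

Every pair shown (sizeg → sizeget, bakawmah → bakawmahet, fizvepdis → fizvepdiset) follows the same rule: add -et.
So daseh → dasehet.

dasehet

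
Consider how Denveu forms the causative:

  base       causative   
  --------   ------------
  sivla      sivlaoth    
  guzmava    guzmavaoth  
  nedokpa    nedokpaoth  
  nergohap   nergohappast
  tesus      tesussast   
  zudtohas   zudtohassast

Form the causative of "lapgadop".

lapgadoppast

sivla and nergohap both have last vowel 'a' yet inflect differently (sivlaoth, nergohappast), so the last vowel is not what conditions the rule; whether the stem ends in a vowel or a consonant is.
"lapgadop" ends in a consonant. The stems ending in a consonant (nergohap → nergohappast, tesus → tesussast, zudtohas → zudtohassast) double the final consonant and add -ast.
The other pattern: stems ending in a vowel add -oth.
So lapgadop → lapgadoppast.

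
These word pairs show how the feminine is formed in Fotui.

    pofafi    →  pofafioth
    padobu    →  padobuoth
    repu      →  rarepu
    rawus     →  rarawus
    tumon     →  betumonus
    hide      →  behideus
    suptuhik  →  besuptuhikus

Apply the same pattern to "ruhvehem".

"ruhvehem" begins with r-. The stems beginning with r- (repu → rarepu, rawus → rarawus) add the prefix ra-.
The other patterns: stems beginning with p- add -oth; stems beginning with h-, s- or t- add be- … -us around the stem.
So ruhvehem → raruhvehem.

raruhvehem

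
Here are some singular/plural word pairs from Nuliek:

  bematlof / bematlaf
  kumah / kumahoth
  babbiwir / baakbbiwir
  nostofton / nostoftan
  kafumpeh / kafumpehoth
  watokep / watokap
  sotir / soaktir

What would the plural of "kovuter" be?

koakvuter

"kovuter" ends in -r. The stems ending in -r (sotir → soaktir, babbiwir → baakbbiwir) insert -ak- after the first vowel.
The other patterns: stems ending in -h add -oth; stems ending in -f, -n or -p change the last vowel to 'a'.
So kovuter → koakvuter.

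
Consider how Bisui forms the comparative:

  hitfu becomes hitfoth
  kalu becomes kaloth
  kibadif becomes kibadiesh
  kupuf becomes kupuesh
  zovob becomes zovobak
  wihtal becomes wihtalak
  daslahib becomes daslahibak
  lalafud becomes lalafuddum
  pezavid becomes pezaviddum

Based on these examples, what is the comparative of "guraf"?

"guraf" ends in -f. The stems ending in -f (kibadif → kibadiesh, kupuf → kupuesh) drop the final letter and add -esh.
The other patterns: stems ending in -u drop the final letter and add -oth; stems ending in -b or -l add -ak; stems ending in -d double the final consonant and add -um.
So guraf → guraesh.

guraesh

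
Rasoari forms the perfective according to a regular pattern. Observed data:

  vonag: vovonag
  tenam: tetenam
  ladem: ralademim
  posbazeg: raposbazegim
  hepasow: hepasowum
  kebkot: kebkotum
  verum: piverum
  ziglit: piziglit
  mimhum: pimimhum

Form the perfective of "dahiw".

tenam and ladem both end in -m yet inflect differently (tetenam, ralademim), so the final letter is not what conditions the rule; the last vowel is.
"dahiw" has last vowel 'i'. The one such stem in the data (ziglit → piziglit) adds the prefix pi-, so the same rule applies.
So dahiw → pidahiw.

pidahiw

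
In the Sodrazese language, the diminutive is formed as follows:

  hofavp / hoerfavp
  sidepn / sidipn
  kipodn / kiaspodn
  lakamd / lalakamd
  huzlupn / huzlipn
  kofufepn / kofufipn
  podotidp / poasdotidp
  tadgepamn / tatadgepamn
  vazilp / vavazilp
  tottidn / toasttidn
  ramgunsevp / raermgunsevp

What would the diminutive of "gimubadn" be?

giasmubadn

sidepn and kipodn both end in -n yet inflect differently (sidipn, kiaspodn), so the final letter is not what conditions the rule; the second-to-last letter is.
"gimubadn" has second-to-last letter 'd'. The stems whose second-to-last letter is 'd' (kipodn → kiaspodn, podotidp → poasdotidp, tottidn → toasttidn) insert -as- after the first vowel.
So gimubadn → giasmubadn.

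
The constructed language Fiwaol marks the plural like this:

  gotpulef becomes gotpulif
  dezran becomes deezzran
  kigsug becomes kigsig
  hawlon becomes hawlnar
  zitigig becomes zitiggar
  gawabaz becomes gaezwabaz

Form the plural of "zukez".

zukiz

dezran and hawlon both end in -n yet inflect differently (deezzran, hawlnar), so the final letter is not what conditions the rule; the last vowel is.
"zukez" has last vowel 'e'. The one such stem in the data (gotpulef → gotpulif) changes the last vowel to 'i' (as does kigsug), so the same rule applies.
So zukez → zukiz.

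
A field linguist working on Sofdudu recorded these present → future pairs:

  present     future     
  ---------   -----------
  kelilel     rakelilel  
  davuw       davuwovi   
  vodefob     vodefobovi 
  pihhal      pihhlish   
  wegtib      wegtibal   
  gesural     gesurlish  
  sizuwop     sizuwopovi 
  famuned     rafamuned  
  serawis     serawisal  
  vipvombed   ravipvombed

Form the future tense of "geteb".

kelilel and pihhal both end in -l yet inflect differently (rakelilel, pihhlish), so the final letter is not what conditions the rule; the last vowel is.
"geteb" has last vowel 'e'. The stems whose last vowel is 'e' (vipvombed → ravipvombed, kelilel → rakelilel, famuned → rafamuned) add the prefix ra-.
So geteb → rageteb.

rageteb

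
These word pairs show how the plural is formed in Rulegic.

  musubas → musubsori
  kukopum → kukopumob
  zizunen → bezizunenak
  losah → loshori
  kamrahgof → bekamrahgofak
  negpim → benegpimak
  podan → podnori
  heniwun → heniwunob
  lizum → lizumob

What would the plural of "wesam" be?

heniwun and podan both end in -n yet inflect differently (heniwunob, podnori), so the final letter is not what conditions the rule; the last vowel is.
"wesam" has last vowel 'a'. The stems whose last vowel is 'a' (musubas → musubsori, losah → loshori, podan → podnori) delete the last vowel and add -ori.
The other patterns: stems whose last vowel is 'u' add -ob; stems whose last vowel is 'e', 'i' or 'o' add be- … -ak around the stem.
So wesam → wesmori.

wesmori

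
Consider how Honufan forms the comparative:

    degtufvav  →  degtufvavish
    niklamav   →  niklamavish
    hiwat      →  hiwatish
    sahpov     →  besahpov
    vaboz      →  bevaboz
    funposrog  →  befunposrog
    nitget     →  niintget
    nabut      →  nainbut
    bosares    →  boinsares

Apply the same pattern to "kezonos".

degtufvav and sahpov both end in -v yet inflect differently (degtufvavish, besahpov), so the final letter is not what conditions the rule; the last vowel is.
"kezonos" has last vowel 'o'. The stems whose last vowel is 'o' (sahpov → besahpov, vaboz → bevaboz, funposrog → befunposrog) add the prefix be-.
The other patterns: stems whose last vowel is 'a' add -ish; stems whose last vowel is 'e' or 'u' insert -in- after the first vowel.
So kezonos → bekezonos.

bekezonos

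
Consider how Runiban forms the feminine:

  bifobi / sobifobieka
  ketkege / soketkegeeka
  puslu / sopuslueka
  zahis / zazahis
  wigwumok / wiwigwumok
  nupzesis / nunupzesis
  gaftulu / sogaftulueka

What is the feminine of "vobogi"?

sovobogieka

nupzesis and bifobi both have last vowel 'i' yet inflect differently (nunupzesis, sobifobieka), so the last vowel is not what conditions the rule; whether the stem ends in a vowel or a consonant is.
"vobogi" ends in a vowel. The stems ending in a vowel (bifobi → sobifobieka, puslu → sopuslueka, ketkege → soketkegeeka) add so- … -eka around the stem.
The other pattern: stems ending in a consonant repeat the first consonant+vowel as a prefix.
So vobogi → sovobogieka.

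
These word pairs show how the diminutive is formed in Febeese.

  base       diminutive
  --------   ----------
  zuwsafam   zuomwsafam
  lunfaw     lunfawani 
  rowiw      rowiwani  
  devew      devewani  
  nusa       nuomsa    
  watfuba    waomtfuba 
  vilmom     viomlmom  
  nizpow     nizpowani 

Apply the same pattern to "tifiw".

tifiwani

"tifiw" ends in -w. The stems ending in -w (devew → devewani, rowiw → rowiwani, nizpow → nizpowani) add -ani.
The other pattern: stems ending in -a or -m insert -om- after the first vowel.
So tifiw → tifiwani.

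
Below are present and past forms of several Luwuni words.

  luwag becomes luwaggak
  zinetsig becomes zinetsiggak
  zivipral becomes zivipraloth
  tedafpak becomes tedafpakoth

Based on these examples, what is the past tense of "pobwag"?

"pobwag" ends in -g. The stems ending in -g (luwag → luwaggak, zinetsig → zinetsiggak) double the final consonant and add -ak.
The other pattern: stems ending in -k or -l add -oth.
So pobwag → pobwaggak.

pobwaggak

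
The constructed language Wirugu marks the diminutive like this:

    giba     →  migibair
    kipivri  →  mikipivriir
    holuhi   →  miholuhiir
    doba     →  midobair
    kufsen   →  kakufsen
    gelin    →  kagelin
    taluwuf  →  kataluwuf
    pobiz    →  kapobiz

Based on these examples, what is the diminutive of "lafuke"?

kipivri and gelin both have last vowel 'i' yet inflect differently (mikipivriir, kagelin), so the last vowel is not what conditions the rule; whether the stem ends in a vowel or a consonant is.
"lafuke" ends in a vowel. The stems ending in a vowel (giba → migibair, kipivri → mikipivriir, holuhi → miholuhiir) add mi- … -ir around the stem.
The other pattern: stems ending in a consonant add the prefix ka-.
So lafuke → milafukeir.

milafukeir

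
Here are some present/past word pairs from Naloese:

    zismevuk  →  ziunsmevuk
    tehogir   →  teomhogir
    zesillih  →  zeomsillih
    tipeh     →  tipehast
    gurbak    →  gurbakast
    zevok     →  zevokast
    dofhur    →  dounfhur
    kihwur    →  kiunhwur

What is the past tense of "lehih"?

leomhih

tehogir and kihwur both end in -r yet inflect differently (teomhogir, kiunhwur), so the final letter is not what conditions the rule; the last vowel is.
"lehih" has last vowel 'i'. The stems whose last vowel is 'i' (zesillih → zeomsillih, tehogir → teomhogir) insert -om- after the first vowel.
The other patterns: stems whose last vowel is 'u' insert -un- after the first vowel; stems whose last vowel is 'a', 'e' or 'o' add -ast.
So lehih → leomhih.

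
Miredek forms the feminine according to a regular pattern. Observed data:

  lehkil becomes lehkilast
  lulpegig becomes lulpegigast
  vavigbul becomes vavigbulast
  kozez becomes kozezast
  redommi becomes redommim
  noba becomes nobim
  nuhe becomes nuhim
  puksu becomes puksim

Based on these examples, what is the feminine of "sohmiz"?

sohmizast

"sohmiz" ends in a consonant. The stems ending in a consonant (lehkil → lehkilast, lulpegig → lulpegigast, vavigbul → vavigbulast) add -ast.
The other pattern: stems ending in a vowel drop the final letter and add -im.
So sohmiz → sohmizast.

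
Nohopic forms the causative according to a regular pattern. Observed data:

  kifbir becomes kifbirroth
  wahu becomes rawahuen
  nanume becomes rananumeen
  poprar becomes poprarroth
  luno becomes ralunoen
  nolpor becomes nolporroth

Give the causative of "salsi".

nolpor and luno both have last vowel 'o' yet inflect differently (nolporroth, ralunoen), so the last vowel is not what conditions the rule; whether the stem ends in a vowel or a consonant is.
"salsi" ends in a vowel. The stems ending in a vowel (nanume → rananumeen, luno → ralunoen, wahu → rawahuen) add ra- … -en around the stem.
The other pattern: stems ending in a consonant double the final consonant and add -oth.
So salsi → rasalsien.

rasalsien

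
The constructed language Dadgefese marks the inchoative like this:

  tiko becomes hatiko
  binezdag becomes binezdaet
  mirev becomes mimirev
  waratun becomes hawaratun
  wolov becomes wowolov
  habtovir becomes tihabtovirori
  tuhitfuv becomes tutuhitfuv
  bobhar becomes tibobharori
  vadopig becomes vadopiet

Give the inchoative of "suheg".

suheet

bobhar and binezdag both have last vowel 'a' yet inflect differently (tibobharori, binezdaet), so the last vowel is not what conditions the rule; the final letter is.
"suheg" ends in -g. The stems ending in -g (binezdag → binezdaet, vadopig → vadopiet) drop the final letter and add -et.
The other patterns: stems ending in -r add ti- … -ori around the stem; stems ending in -v repeat the first consonant+vowel as a prefix; stems ending in -n or -o add the prefix ha-.
So suheg → suheet.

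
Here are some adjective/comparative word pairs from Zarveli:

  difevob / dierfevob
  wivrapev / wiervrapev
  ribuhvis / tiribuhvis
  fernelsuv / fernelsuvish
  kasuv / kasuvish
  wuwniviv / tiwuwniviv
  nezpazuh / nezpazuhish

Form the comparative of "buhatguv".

buhatguvish

kasuv and wuwniviv both end in -v yet inflect differently (kasuvish, tiwuwniviv), so the final letter is not what conditions the rule; the last vowel is.
"buhatguv" has last vowel 'u'. The stems whose last vowel is 'u' (kasuv → kasuvish, nezpazuh → nezpazuhish, fernelsuv → fernelsuvish) add -ish.
The other patterns: stems whose last vowel is 'i' add the prefix ti-; stems whose last vowel is 'e' or 'o' insert -er- after the first vowel.
So buhatguv → buhatguvish.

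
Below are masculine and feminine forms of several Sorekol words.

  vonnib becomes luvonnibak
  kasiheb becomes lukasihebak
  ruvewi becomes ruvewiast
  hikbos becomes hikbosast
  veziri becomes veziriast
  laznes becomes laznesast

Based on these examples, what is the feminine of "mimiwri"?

"mimiwri" ends in -i. The stems ending in -i (ruvewi → ruvewiast, veziri → veziriast) add -ast.
So mimiwri → mimiwriast.

mimiwriast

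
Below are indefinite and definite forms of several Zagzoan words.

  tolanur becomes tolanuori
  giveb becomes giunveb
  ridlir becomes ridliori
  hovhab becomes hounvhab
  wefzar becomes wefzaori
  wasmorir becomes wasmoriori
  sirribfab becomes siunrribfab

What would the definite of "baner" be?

baneori

wefzar and sirribfab both have last vowel 'a' yet inflect differently (wefzaori, siunrribfab), so the last vowel is not what conditions the rule; the final letter is.
"baner" ends in -r. The stems ending in -r (ridlir → ridliori, tolanur → tolanuori, wasmorir → wasmoriori) drop the final letter and add -ori.
The other pattern: stems ending in -b insert -un- after the first vowel.
So baner → baneori.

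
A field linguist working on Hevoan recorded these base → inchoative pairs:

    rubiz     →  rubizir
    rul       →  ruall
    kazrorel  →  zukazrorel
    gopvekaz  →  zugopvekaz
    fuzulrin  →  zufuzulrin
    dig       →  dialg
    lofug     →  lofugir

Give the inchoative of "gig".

gialg

dig and lofug both end in -g yet inflect differently (dialg, lofugir), so the final letter is not what conditions the rule; the number of vowels is.
"gig" has 1 vowel. The stems with 1 vowel (rul → ruall, dig → dialg) insert -al- after the first vowel.
So gig → gialg.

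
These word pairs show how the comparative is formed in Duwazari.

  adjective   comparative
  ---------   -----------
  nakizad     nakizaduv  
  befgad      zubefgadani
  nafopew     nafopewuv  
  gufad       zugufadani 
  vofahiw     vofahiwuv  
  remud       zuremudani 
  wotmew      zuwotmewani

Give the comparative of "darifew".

darifewuv

nakizad and remud both end in -d yet inflect differently (nakizaduv, zuremudani), so the final letter is not what conditions the rule; the number of vowels is.
"darifew" has 3 vowels. The stems with 3 vowels (nafopew → nafopewuv, nakizad → nakizaduv, vofahiw → vofahiwuv) add -uv.
So darifew → darifewuv.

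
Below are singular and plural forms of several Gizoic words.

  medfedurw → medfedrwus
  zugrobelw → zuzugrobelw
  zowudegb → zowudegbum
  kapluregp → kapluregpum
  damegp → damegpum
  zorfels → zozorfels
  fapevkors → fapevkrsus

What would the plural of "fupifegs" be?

fupifegsum

zugrobelw and medfedurw both end in -w yet inflect differently (zuzugrobelw, medfedrwus), so the final letter is not what conditions the rule; the second-to-last letter is.
"fupifegs" has second-to-last letter 'g'. The stems whose second-to-last letter is 'g' (zowudegb → zowudegbum, kapluregp → kapluregpum, damegp → damegpum) add -um.
So fupifegs → fupifegsum.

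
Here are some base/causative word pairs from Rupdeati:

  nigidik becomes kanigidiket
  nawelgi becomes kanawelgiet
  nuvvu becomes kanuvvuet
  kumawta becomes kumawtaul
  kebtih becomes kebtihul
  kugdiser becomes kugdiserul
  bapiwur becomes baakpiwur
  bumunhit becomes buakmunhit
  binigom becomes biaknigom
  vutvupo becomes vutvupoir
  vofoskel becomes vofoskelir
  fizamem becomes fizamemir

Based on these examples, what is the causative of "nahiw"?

kugdiser and bapiwur both end in -r yet inflect differently (kugdiserul, baakpiwur), so the final letter is not what conditions the rule; the first letter is.
"nahiw" begins with n-. The stems beginning with n- (nigidik → kanigidiket, nawelgi → kanawelgiet, nuvvu → kanuvvuet) add ka- … -et around the stem.
So nahiw → kanahiwet.

kanahiwet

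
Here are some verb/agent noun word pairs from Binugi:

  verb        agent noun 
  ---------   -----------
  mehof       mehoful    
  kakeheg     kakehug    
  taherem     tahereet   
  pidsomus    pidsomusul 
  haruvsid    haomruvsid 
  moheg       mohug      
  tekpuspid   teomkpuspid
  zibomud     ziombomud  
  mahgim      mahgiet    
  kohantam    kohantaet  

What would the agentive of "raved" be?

raomved

"raved" ends in -d. The stems ending in -d (haruvsid → haomruvsid, tekpuspid → teomkpuspid, zibomud → ziombomud) insert -om- after the first vowel.
The other patterns: stems ending in -m drop the final letter and add -et; stems ending in -g change the last vowel to 'u'; stems ending in -f or -s add -ul.
So raved → raomved.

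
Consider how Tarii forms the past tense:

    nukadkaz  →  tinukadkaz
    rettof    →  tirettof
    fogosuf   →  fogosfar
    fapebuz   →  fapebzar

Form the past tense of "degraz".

fogosuf and rettof both end in -f yet inflect differently (fogosfar, tirettof), so the final letter is not what conditions the rule; the last vowel is.
"degraz" has last vowel 'a'. The one such stem in the data (nukadkaz → tinukadkaz) adds the prefix ti-, so the same rule applies.
So degraz → tidegraz.

tidegraz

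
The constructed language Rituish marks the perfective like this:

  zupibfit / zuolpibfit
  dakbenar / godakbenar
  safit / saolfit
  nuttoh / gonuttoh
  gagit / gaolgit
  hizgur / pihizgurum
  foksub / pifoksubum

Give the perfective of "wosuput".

piwosuputum

"wosuput" has last vowel 'u'. The stems whose last vowel is 'u' (hizgur → pihizgurum, foksub → pifoksubum) add pi- … -um around the stem.
The other patterns: stems whose last vowel is 'i' insert -ol- after the first vowel; stems whose last vowel is 'a' or 'o' add the prefix go-.
So wosuput → piwosuputum.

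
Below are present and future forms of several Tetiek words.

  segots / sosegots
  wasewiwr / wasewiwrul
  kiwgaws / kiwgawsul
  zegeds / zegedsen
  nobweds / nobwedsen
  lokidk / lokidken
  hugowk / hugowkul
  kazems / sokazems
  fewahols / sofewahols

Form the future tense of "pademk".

hugowk and lokidk both end in -k yet inflect differently (hugowkul, lokidken), so the final letter is not what conditions the rule; the second-to-last letter is.
"pademk" has second-to-last letter 'm'. The one such stem in the data (kazems → sokazems) adds the prefix so-, so the same rule applies.
So pademk → sopademk.

sopademk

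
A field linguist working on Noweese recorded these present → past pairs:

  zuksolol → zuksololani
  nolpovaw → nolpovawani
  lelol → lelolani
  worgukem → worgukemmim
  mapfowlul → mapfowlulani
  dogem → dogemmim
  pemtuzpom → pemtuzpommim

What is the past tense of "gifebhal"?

gifebhalani

pemtuzpom and lelol both have last vowel 'o' yet inflect differently (pemtuzpommim, lelolani), so the last vowel is not what conditions the rule; the final letter is.
"gifebhal" ends in -l. The stems ending in -l (lelol → lelolani, zuksolol → zuksololani, mapfowlul → mapfowlulani) add -ani.
The other pattern: stems ending in -m double the final consonant and add -im.
So gifebhal → gifebhalani.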